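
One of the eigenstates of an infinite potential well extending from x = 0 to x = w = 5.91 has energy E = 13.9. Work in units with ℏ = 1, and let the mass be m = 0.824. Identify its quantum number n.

n = 9

For an infinite well E_n = n²π²ℏ²/(2mw²), so n = (w/πℏ)√(2mE).
n = (5.91/π) × √(2 × 0.824 × 13.9) = 9.004 → n = 9.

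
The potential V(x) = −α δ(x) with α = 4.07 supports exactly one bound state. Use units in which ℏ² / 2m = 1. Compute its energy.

For x ≠ 0 the bound state is ψ ∝ e^{−κ|x|}; integrating the TISE across the delta gives the cusp condition 2κ = 2mα/ℏ², so κ = 2.035.
Then E = −ℏ²κ²/(2m) = −mα²/(2ℏ²) = -4.141.

E = -4.14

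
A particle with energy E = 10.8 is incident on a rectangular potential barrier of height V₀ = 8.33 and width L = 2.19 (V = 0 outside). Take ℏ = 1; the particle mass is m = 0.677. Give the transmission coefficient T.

Above the barrier the interior wavenumber is k₂ = √(2m(E − V₀))/ℏ = 1.829, giving phase k₂L = 4.005.
T = [1 + V₀² sin²(k₂L) / (4E(E − V₀))]⁻¹ = 1/1.376 = 0.727.

T = 0.727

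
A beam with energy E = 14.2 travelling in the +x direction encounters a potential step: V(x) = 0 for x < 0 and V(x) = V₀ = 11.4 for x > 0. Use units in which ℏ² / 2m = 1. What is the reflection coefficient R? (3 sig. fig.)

R = 0.148

On each side the TISE gives plane waves with k = √(2m(E − V))/ℏ: k₁ = √(2·½·14.2) = 3.768, k₂ = √(2·½·2.8) = 1.673.
Continuity of ψ and ψ′ at the step yields the reflection amplitude r = (k₁ − k₂)/(k₁ + k₂) = 0.3850; thus R = |r|² = 0.1482, T = 0.8518.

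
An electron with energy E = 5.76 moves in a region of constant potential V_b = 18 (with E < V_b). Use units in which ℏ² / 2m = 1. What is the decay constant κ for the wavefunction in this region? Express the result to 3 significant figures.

Since E < V_b the TISE in this region is ψ'' = κ²ψ with κ = √(2m(V_b − E))/ℏ.
κ = √(2 × 0.5 × 12.24) = 3.499.

κ = 3.50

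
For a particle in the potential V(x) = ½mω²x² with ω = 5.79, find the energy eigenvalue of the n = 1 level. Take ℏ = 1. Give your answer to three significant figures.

The oscillator eigenvalues are E_n = ℏω(n + ½), so E_1 = 5.79 × 1.5 = 8.685.

E = 8.69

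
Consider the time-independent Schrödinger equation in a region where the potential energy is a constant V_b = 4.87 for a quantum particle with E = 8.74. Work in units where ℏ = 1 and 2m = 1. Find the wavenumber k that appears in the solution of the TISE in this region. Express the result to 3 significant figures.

With E > V_b the solution is oscillatory, ψ ∝ e^{±ikx} with k = √(2m(E − V_b))/ℏ.
k = √(2 × 0.5 × 3.87) = 1.967.

k = 1.97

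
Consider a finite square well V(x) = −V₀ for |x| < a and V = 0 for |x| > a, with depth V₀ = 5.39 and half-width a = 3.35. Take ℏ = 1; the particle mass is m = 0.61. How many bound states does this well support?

The dimensionless depth is z₀ = a√(2mV₀)/ℏ = 3.35 × √(6.576) = 8.591.
The even/odd transcendental equations gain one root per π/2 in z₀, giving N = 1 + ⌊2z₀/π⌋ = 1 + ⌊5.469⌋ = 6.

N = 6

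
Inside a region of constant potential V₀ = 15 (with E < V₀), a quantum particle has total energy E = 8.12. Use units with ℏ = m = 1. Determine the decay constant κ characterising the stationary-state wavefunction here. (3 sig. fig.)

κ = 3.71

Since E < V₀ the TISE in this region is ψ'' = κ²ψ with κ = √(2m(V₀ − E))/ℏ.
κ = √(2 × 1 × 6.88) = 3.709.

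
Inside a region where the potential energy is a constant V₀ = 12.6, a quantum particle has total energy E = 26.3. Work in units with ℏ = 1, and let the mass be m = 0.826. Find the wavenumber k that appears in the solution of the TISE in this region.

k = 4.76

With E > V₀ the solution is oscillatory, ψ ∝ e^{±ikx} with k = √(2m(E − V₀))/ℏ.
k = √(2 × 0.826 × 13.7) = 4.757.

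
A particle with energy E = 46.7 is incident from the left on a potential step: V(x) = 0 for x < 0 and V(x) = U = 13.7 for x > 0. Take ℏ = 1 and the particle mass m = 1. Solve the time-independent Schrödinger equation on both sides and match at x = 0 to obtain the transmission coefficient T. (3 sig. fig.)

On each side the TISE gives plane waves with k = √(2m(E − V))/ℏ: k₁ = √(2·1·46.7) = 9.664, k₂ = √(2·1·33) = 8.124.
Continuity of ψ and ψ′ at the step yields the reflection amplitude r = (k₁ − k₂)/(k₁ + k₂) = 0.08659; thus R = |r|² = 0.007498, T = 0.9925.

T = 0.993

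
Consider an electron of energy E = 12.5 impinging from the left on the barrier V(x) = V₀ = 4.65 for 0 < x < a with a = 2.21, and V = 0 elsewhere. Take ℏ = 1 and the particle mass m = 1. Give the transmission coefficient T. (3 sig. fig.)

T = 0.979

Above the barrier the interior wavenumber is k₂ = √(2m(E − V₀))/ℏ = 3.962, giving phase k₂a = 8.757.
T = [1 + V₀² sin²(k₂a) / (4E(E − V₀))]⁻¹ = 1/1.021 = 0.979.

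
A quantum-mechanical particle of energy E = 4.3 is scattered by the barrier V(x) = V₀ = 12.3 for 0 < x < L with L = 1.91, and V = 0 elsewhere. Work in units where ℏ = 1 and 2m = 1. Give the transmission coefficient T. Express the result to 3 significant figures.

E < V₀: inside the barrier ψ ∝ e^{±κx} with κ = √(2m(V₀ − E))/ℏ = 2.828.
κL = 5.402, sinh(κL) = 111.0.
Matching ψ, ψ′ at both faces gives T = [1 + V₀² sinh²(κL) / (4E(V₀ − E))]⁻¹ = 1/13540 = 0.0000739.

T = 0.0000739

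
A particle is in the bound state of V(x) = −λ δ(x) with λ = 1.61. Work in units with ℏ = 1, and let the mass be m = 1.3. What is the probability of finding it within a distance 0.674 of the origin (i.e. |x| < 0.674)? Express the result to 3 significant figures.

P = 0.940

The normalised bound state is ψ = √κ e^{−κ|x|} with κ = mλ/ℏ² = 2.093.
P(|x| < d) = ∫_{−d}^{d} κ e^{−2κ|x|} dx = 1 − e^{−2κd} = 1 − e^{−2.821} = 0.9405.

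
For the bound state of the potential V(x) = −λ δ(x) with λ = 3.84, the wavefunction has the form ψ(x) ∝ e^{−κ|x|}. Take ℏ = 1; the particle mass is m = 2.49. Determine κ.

κ = 9.56

Integrate −(ℏ²/2m)ψ'' − λδ(x)ψ = Eψ from −ε to +ε: the ψ'' term gives ψ'(0⁺) − ψ'(0⁻) and the δ term gives −(2mλ/ℏ²)ψ(0).
With ψ ∝ e^{−κ|x|} this yields −2κ = −2mλ/ℏ², so κ = mλ/ℏ² = 9.562.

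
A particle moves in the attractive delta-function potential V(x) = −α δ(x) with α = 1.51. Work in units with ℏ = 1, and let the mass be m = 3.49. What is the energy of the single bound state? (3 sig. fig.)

For x ≠ 0 the bound state is ψ ∝ e^{−κ|x|}; integrating the TISE across the delta gives the cusp condition 2κ = 2mα/ℏ², so κ = 5.270.
Then E = −ℏ²κ²/(2m) = −mα²/(2ℏ²) = -3.979.

E = -3.98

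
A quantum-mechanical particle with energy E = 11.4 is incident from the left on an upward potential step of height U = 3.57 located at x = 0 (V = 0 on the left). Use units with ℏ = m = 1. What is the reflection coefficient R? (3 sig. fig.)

R = 0.00877

The wavenumbers are k₁ = √(2mE)/ℏ = 4.775 on the left and k₂ = √(2m(E − U))/ℏ = 3.957 on the right.
Continuity of ψ and ψ′ at the step yields the reflection amplitude r = (k₁ − k₂)/(k₁ + k₂) = 0.09364; thus R = |r|² = 0.008768, T = 0.9912.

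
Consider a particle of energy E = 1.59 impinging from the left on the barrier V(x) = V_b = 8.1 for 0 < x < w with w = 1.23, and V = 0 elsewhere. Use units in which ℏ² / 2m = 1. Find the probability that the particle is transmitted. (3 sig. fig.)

T = 0.00474

E < V_b: inside the barrier ψ ∝ e^{±κx} with κ = √(2m(V_b − E))/ℏ = 2.551.
κw = 3.138, sinh(κw) = 11.51.
Matching ψ, ψ′ at both faces gives T = [1 + V_b² sinh²(κw) / (4E(V_b − E))]⁻¹ = 1/211.0 = 0.00474.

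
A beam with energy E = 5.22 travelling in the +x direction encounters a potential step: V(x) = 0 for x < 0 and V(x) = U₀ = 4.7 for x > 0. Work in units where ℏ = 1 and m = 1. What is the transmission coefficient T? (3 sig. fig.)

On each side the TISE gives plane waves with k = √(2m(E − V))/ℏ: k₁ = √(2·1·5.22) = 3.231, k₂ = √(2·1·0.52) = 1.020.
Continuity of ψ and ψ′ at the step yields the reflection amplitude r = (k₁ − k₂)/(k₁ + k₂) = 0.5202; thus R = |r|² = 0.2706, T = 0.7294.

T = 0.729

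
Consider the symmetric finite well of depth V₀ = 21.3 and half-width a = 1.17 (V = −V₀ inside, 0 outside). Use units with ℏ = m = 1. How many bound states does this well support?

N = 5

Define the well-strength parameter z₀ = (a/ℏ)√(2mV₀) = 1.17 × √(2·1·21.3) = 7.636.
The even/odd transcendental equations gain one root per π/2 in z₀, giving N = 1 + ⌊2z₀/π⌋ = 1 + ⌊4.862⌋ = 5.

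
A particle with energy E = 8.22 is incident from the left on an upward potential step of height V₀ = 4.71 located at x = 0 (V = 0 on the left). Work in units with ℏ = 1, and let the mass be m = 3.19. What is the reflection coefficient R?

R = 0.0439

On each side the TISE gives plane waves with k = √(2m(E − V))/ℏ: k₁ = √(2·3.19·8.22) = 7.242, k₂ = √(2·3.19·3.51) = 4.732.
Matching ψ and ψ′ at x = 0 gives r = (k₁ − k₂)/(k₁ + k₂), so R = r² = 0.04393 and T = 1 − R = 0.9561.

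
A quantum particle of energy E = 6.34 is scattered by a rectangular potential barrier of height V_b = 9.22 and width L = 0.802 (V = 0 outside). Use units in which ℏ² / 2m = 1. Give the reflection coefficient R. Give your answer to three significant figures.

E < V_b: inside the barrier ψ ∝ e^{±κx} with κ = √(2m(V_b − E))/ℏ = 1.697.
κL = 1.361, sinh(κL) = 1.822.
Matching ψ, ψ′ at both faces gives T = [1 + V_b² sinh²(κL) / (4E(V_b − E))]⁻¹ = 1/4.864 = 0.206.
R = 1 − T = 0.794.

R = 0.794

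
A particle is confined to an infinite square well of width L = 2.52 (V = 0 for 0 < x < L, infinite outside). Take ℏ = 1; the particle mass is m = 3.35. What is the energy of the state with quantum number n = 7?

E = 11.4

The infinite-well eigenfunctions ψ_n = √(2/L) sin(nπx/L) vanish at both walls, giving E_n = n²π²ℏ²/(2mL²).
E_7 = 7² × π² / (2 × 3.35 × 2.52²) = 11.37.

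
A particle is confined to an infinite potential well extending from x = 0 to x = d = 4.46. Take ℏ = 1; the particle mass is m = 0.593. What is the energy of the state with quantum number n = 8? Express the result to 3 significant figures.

Requiring ψ(0) = ψ(d) = 0 quantises k = nπ/d, hence E_n = ℏ²k²/2m = n²π²ℏ²/(2md²).
E_8 = 8² × π² / (2 × 0.593 × 4.46²) = 26.77.

E = 26.8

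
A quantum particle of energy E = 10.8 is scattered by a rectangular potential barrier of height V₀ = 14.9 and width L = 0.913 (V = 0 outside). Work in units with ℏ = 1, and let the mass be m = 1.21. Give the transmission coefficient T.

E < V₀: inside the barrier ψ ∝ e^{±κx} with κ = √(2m(V₀ − E))/ℏ = 3.150.
κL = 2.876, sinh(κL) = 8.842.
The exact tunnelling result is T⁻¹ = 1 + V₀² sinh²(κL) / [4E(V₀ − E)] = 99.00, so T = 0.0101.

T = 0.0101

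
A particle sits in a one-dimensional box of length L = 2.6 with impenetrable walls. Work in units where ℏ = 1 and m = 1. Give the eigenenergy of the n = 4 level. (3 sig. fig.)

E = 11.7

Requiring ψ(0) = ψ(L) = 0 quantises k = nπ/L, hence E_n = ℏ²k²/2m = n²π²ℏ²/(2mL²).
E_4 = 4² × π² / (2 × 1 × 2.6²) = 11.68.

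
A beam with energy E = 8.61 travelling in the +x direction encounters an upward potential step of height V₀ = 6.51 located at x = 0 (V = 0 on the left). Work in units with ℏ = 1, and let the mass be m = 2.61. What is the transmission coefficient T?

The wavenumbers are k₁ = √(2mE)/ℏ = 6.704 on the left and k₂ = √(2m(E − V₀))/ℏ = 3.311 on the right.
Matching ψ and ψ′ at x = 0 gives r = (k₁ − k₂)/(k₁ + k₂), so R = r² = 0.1148 and T = 1 − R = 0.8852.

T = 0.885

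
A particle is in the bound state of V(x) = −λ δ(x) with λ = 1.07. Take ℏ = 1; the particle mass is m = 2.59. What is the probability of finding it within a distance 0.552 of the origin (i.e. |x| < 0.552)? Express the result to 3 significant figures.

P = 0.953

The normalised bound state is ψ = √κ e^{−κ|x|} with κ = mλ/ℏ² = 2.771.
P(|x| < d) = ∫_{−d}^{d} κ e^{−2κ|x|} dx = 1 − e^{−2κd} = 1 − e^{−3.060} = 0.9531.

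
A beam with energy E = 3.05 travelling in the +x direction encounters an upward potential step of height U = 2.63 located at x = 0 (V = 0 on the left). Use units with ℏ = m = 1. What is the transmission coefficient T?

The wavenumbers are k₁ = √(2mE)/ℏ = 2.470 on the left and k₂ = √(2m(E − U))/ℏ = 0.9165 on the right.
Matching ψ and ψ′ at x = 0 gives r = (k₁ − k₂)/(k₁ + k₂), so R = r² = 0.2104 and T = 1 − R = 0.7896.

T = 0.790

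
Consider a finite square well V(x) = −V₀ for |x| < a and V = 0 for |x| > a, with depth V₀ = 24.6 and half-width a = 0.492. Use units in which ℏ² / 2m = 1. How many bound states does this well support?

Define the well-strength parameter z₀ = (a/ℏ)√(2mV₀) = 0.492 × √(2·0.5·24.6) = 2.440.
A new bound state (alternating even/odd) appears each time z₀ passes a multiple of π/2, so N = ⌊2z₀/π⌋ + 1 = ⌊1.554⌋ + 1 = 2.

N = 2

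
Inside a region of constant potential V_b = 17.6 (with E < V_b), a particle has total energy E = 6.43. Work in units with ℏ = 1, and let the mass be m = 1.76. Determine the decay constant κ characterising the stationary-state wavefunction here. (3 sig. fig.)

Since E < V_b the TISE in this region is ψ'' = κ²ψ with κ = √(2m(V_b − E))/ℏ.
κ = √(2 × 1.76 × 11.17) = 6.270.

κ = 6.27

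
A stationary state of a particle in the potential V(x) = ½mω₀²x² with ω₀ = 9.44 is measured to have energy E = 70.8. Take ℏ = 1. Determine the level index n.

n = 7

Invert E_n = (n + ½)ℏω₀: n = E/ℏω₀ − ½ = 7.000, so n = 7.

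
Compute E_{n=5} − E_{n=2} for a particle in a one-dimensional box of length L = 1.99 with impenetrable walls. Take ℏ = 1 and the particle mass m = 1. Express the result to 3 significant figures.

ΔE = 26.2

E_n = n²π²ℏ²/(2mL²), so ΔE = (5² − 2²) π²ℏ²/(2mL²).
ΔE = 21 × π² / (2 × 1 × 1.99²) = 26.17.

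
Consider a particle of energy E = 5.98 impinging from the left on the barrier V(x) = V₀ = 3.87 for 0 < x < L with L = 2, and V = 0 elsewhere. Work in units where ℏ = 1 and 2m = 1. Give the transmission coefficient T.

E > V₀: inside the barrier k₂ = √(2m(E − V₀))/ℏ = 1.453, k₂L = 2.905.
T = [1 + V₀² sin²(k₂L) / (4E(E − V₀))]⁻¹ = 1/1.016 = 0.984.

T = 0.984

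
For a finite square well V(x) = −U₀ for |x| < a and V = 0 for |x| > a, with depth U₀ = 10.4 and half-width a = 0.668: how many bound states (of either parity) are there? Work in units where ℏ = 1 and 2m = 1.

N = 2

Define the well-strength parameter z₀ = (a/ℏ)√(2mU₀) = 0.668 × √(2·0.5·10.4) = 2.154.
A new bound state (alternating even/odd) appears each time z₀ passes a multiple of π/2, so N = ⌊2z₀/π⌋ + 1 = ⌊1.371⌋ + 1 = 2.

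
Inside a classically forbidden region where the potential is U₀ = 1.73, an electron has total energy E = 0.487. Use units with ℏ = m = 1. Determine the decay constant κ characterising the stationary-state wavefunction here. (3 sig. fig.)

κ = 1.58

Since E < U₀ the TISE in this region is ψ'' = κ²ψ with κ = √(2m(U₀ − E))/ℏ.
κ = √(2 × 1 × 1.243) = 1.577.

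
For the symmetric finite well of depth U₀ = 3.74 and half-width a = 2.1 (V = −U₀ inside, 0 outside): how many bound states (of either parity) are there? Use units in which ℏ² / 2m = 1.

N = 3

The dimensionless depth is z₀ = a√(2mU₀)/ℏ = 2.1 × √(3.740) = 4.061.
A new bound state (alternating even/odd) appears each time z₀ passes a multiple of π/2, so N = ⌊2z₀/π⌋ + 1 = ⌊2.585⌋ + 1 = 3.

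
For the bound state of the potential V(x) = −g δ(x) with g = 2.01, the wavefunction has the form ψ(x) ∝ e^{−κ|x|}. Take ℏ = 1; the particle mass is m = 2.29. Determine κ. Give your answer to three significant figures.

κ = 4.60

Integrate −(ℏ²/2m)ψ'' − gδ(x)ψ = Eψ from −ε to +ε: the ψ'' term gives ψ'(0⁺) − ψ'(0⁻) and the δ term gives −(2mg/ℏ²)ψ(0).
With ψ ∝ e^{−κ|x|} this yields −2κ = −2mg/ℏ², so κ = mg/ℏ² = 4.603.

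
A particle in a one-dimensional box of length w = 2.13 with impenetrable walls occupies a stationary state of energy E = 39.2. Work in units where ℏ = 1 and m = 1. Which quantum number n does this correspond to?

n = 6

From E_n = n²π²ℏ²/(2mw²) invert to n = √(2mw²E)/(πℏ).
n = (2.13/π) × √(2 × 1 × 39.2) = 6.003 → n = 6.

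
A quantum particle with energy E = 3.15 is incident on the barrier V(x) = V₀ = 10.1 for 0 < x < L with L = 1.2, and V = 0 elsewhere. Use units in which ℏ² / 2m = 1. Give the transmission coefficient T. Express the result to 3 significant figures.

T = 0.00612

Since E < V₀ the interior solution is evanescent with decay constant κ = √(2m(V₀ − E))/ℏ = 2.636.
κL = 3.164, sinh(κL) = 11.81.
Matching ψ, ψ′ at both faces gives T = [1 + V₀² sinh²(κL) / (4E(V₀ − E))]⁻¹ = 1/163.4 = 0.00612.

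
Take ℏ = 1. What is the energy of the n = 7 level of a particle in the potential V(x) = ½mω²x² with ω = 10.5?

Using E_n = (n + ½)ℏω: E_7 = 7.5 × 10.5 = 78.75.

E = 78.8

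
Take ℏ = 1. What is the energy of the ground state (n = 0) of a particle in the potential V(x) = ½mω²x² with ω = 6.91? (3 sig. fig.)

E = 3.46

The oscillator eigenvalues are E_n = ℏω(n + ½), so E_0 = 6.91 × 0.5 = 3.455.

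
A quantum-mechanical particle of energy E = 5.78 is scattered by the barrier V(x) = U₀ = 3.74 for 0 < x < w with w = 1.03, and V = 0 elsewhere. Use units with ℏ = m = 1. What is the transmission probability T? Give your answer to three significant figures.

E > U₀: inside the barrier k₂ = √(2m(E − U₀))/ℏ = 2.020, k₂w = 2.080.
Matching at both interfaces gives T⁻¹ = 1 + U₀² sin²(k₂w) / [4E(E − U₀)] = 1.226, hence T = 0.816.

T = 0.816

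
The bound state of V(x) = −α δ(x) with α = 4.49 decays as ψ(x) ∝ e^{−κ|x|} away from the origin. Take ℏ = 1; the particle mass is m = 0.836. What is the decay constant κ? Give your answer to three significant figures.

Integrate −(ℏ²/2m)ψ'' − αδ(x)ψ = Eψ from −ε to +ε: the ψ'' term gives ψ'(0⁺) − ψ'(0⁻) and the δ term gives −(2mα/ℏ²)ψ(0).
With ψ ∝ e^{−κ|x|} this yields −2κ = −2mα/ℏ², so κ = mα/ℏ² = 3.754.

κ = 3.75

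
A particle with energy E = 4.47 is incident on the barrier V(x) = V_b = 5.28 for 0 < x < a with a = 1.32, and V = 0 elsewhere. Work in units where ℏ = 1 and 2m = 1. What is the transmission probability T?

T = 0.190

Since E < V_b the interior solution is evanescent with decay constant κ = √(2m(V_b − E))/ℏ = 0.9000.
κa = 1.188, sinh(κa) = 1.488.
The exact tunnelling result is T⁻¹ = 1 + V_b² sinh²(κa) / [4E(V_b − E)] = 5.261, so T = 0.190.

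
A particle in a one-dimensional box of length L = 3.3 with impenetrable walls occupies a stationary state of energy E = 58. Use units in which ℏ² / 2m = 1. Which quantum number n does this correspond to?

From E_n = n²π²ℏ²/(2mL²) invert to n = √(2mL²E)/(πℏ).
n = (3.3/π) × √(2 × 0.5 × 58) = 8.000 → n = 8.

n = 8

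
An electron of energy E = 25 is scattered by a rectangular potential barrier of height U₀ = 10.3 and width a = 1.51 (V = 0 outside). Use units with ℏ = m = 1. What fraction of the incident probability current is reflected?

Above the barrier the interior wavenumber is k₂ = √(2m(E − U₀))/ℏ = 5.422, giving phase k₂a = 8.187.
Matching at both interfaces gives T⁻¹ = 1 + U₀² sin²(k₂a) / [4E(E − U₀)] = 1.064, hence T = 0.939.
R = 1 − T = 0.0605.

R = 0.0605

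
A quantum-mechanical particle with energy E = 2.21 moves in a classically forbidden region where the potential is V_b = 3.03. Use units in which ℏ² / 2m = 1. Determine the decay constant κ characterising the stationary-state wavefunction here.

Since E < V_b the TISE in this region is ψ'' = κ²ψ with κ = √(2m(V_b − E))/ℏ.
κ = √(2 × 0.5 × 0.82) = 0.9055.

κ = 0.906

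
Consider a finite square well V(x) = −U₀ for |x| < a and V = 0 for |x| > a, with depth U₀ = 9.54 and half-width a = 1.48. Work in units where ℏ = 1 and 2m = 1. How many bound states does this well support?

N = 3

The dimensionless depth is z₀ = a√(2mU₀)/ℏ = 1.48 × √(9.540) = 4.571.
A new bound state (alternating even/odd) appears each time z₀ passes a multiple of π/2, so N = ⌊2z₀/π⌋ + 1 = ⌊2.910⌋ + 1 = 3.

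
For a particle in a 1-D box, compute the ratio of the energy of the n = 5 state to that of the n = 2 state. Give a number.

6.25

E_n = n²π²ℏ²/(2mL²) so the ratio is n₂²/n₁² = 25/4 = 6.25.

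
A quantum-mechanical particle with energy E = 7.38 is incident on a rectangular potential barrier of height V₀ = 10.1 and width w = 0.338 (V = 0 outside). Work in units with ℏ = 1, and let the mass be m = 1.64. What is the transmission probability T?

E < V₀: inside the barrier ψ ∝ e^{±κx} with κ = √(2m(V₀ − E))/ℏ = 2.987.
κw = 1.010, sinh(κw) = 1.190.
Matching ψ, ψ′ at both faces gives T = [1 + V₀² sinh²(κw) / (4E(V₀ − E))]⁻¹ = 1/2.799 = 0.357.

T = 0.357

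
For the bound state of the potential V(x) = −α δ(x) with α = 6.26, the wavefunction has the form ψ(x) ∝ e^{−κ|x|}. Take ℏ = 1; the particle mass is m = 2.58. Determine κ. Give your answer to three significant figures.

κ = 16.2

Integrate −(ℏ²/2m)ψ'' − αδ(x)ψ = Eψ from −ε to +ε: the ψ'' term gives ψ'(0⁺) − ψ'(0⁻) and the δ term gives −(2mα/ℏ²)ψ(0).
With ψ ∝ e^{−κ|x|} this yields −2κ = −2mα/ℏ², so κ = mα/ℏ² = 16.15.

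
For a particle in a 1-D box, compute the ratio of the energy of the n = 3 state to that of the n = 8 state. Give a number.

0.140625

E_n = n²π²ℏ²/(2mL²) so the ratio is n₂²/n₁² = 9/64 = 0.140625.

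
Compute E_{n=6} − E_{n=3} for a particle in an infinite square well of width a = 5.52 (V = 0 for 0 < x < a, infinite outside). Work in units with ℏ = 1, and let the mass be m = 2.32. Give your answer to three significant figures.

ΔE = 1.88

E_n = n²π²ℏ²/(2ma²), so ΔE = (6² − 3²) π²ℏ²/(2ma²).
ΔE = 27 × π² / (2 × 2.32 × 5.52²) = 1.885.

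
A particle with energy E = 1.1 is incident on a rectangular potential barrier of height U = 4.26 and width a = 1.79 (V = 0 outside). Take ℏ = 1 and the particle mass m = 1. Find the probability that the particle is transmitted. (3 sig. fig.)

Since E < U the interior solution is evanescent with decay constant κ = √(2m(U − E))/ℏ = 2.514.
κa = 4.500, sinh(κa) = 45.00.
Matching ψ, ψ′ at both faces gives T = [1 + U² sinh²(κa) / (4E(U − E))]⁻¹ = 1/2644 = 0.000378.

T = 0.000378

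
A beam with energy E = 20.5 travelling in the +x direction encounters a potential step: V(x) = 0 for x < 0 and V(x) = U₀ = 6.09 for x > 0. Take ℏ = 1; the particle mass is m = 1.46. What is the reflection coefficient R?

On each side the TISE gives plane waves with k = √(2m(E − V))/ℏ: k₁ = √(2·1.46·20.5) = 7.737, k₂ = √(2·1.46·14.41) = 6.487.
Continuity of ψ and ψ′ at the step yields the reflection amplitude r = (k₁ − k₂)/(k₁ + k₂) = 0.08790; thus R = |r|² = 0.007726, T = 0.9923.

R = 0.00773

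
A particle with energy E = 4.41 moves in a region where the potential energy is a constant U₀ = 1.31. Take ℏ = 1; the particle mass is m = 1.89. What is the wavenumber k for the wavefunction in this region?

k = 3.42

With E > U₀ the solution is oscillatory, ψ ∝ e^{±ikx} with k = √(2m(E − U₀))/ℏ.
k = √(2 × 1.89 × 3.1) = 3.423.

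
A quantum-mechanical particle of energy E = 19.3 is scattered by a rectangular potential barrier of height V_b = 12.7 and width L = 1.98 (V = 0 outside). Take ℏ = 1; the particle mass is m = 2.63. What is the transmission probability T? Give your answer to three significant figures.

E > V_b: inside the barrier k₂ = √(2m(E − V_b))/ℏ = 5.892, k₂L = 11.67.
T = [1 + V_b² sin²(k₂L) / (4E(E − V_b))]⁻¹ = 1/1.194 = 0.837.

T = 0.837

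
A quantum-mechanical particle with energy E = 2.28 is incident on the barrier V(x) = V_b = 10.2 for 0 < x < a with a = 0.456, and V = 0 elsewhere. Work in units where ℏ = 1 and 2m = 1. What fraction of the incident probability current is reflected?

Since E < V_b the interior solution is evanescent with decay constant κ = √(2m(V_b − E))/ℏ = 2.814.
κa = 1.283, sinh(κa) = 1.666.
The exact tunnelling result is T⁻¹ = 1 + V_b² sinh²(κa) / [4E(V_b − E)] = 4.996, so T = 0.200.
R = 1 − T = 0.800.

R = 0.800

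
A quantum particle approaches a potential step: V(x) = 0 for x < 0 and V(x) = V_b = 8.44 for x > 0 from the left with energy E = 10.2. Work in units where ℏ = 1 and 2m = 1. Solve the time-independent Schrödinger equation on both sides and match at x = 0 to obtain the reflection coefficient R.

R = 0.171

On each side the TISE gives plane waves with k = √(2m(E − V))/ℏ: k₁ = √(2·½·10.2) = 3.194, k₂ = √(2·½·1.76) = 1.327.
Continuity of ψ and ψ′ at the step yields the reflection amplitude r = (k₁ − k₂)/(k₁ + k₂) = 0.4130; thus R = |r|² = 0.1706, T = 0.8294.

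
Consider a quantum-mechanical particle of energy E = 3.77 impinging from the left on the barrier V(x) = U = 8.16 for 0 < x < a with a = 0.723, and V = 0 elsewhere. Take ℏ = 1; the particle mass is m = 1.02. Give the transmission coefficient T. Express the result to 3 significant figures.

E < U: inside the barrier ψ ∝ e^{±κx} with κ = √(2m(U − E))/ℏ = 2.993.
κa = 2.164, sinh(κa) = 4.294.
Matching ψ, ψ′ at both faces gives T = [1 + U² sinh²(κa) / (4E(U − E))]⁻¹ = 1/19.54 = 0.0512.

T = 0.0512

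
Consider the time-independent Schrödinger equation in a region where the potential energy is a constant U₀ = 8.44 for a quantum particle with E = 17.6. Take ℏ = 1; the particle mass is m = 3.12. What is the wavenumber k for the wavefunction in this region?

k = 7.56

With E > U₀ the solution is oscillatory, ψ ∝ e^{±ikx} with k = √(2m(E − U₀))/ℏ.
k = √(2 × 3.12 × 9.16) = 7.560.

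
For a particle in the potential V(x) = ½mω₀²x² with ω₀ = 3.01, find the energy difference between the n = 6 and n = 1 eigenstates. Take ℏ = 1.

ΔE = 15.1

E_n = ℏω₀(n + ½), so ΔE = (6 − 1) ℏω₀ = 5 × 3.01 = 15.05.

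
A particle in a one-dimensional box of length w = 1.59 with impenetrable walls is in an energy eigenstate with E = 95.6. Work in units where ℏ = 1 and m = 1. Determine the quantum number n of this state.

From E_n = n²π²ℏ²/(2mw²) invert to n = √(2mw²E)/(πℏ).
n = (1.59/π) × √(2 × 1 × 95.6) = 6.998 → n = 7.

n = 7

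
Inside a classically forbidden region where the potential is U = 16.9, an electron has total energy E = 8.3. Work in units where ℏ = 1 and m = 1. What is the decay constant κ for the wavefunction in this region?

κ = 4.15

Since E < U the TISE in this region is ψ'' = κ²ψ with κ = √(2m(U − E))/ℏ.
κ = √(2 × 1 × 8.6) = 4.147.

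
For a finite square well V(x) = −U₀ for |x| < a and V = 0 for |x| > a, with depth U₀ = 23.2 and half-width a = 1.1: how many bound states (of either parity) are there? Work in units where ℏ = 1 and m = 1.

The dimensionless depth is z₀ = a√(2mU₀)/ℏ = 1.1 × √(46.40) = 7.493.
The even/odd transcendental equations gain one root per π/2 in z₀, giving N = 1 + ⌊2z₀/π⌋ = 1 + ⌊4.770⌋ = 5.

N = 5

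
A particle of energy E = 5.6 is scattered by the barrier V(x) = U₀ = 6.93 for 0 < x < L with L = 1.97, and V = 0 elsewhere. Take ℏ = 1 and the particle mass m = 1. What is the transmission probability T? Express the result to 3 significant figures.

T = 0.00401

Since E < U₀ the interior solution is evanescent with decay constant κ = √(2m(U₀ − E))/ℏ = 1.631.
κL = 3.213, sinh(κL) = 12.41.
The exact tunnelling result is T⁻¹ = 1 + U₀² sinh²(κL) / [4E(U₀ − E)] = 249.1, so T = 0.00401.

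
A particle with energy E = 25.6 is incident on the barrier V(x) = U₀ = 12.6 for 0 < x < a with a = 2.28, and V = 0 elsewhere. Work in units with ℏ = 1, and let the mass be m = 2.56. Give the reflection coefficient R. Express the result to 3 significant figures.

R = 0.00715

E > U₀: inside the barrier k₂ = √(2m(E − U₀))/ℏ = 8.158, k₂a = 18.60.
Matching at both interfaces gives T⁻¹ = 1 + U₀² sin²(k₂a) / [4E(E − U₀)] = 1.007, hence T = 0.993.
R = 1 − T = 0.00715.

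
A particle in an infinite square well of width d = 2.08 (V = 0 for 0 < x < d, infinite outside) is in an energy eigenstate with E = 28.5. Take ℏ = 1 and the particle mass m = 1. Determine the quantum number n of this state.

From E_n = n²π²ℏ²/(2md²) invert to n = √(2md²E)/(πℏ).
n = (2.08/π) × √(2 × 1 × 28.5) = 4.999 → n = 5.

n = 5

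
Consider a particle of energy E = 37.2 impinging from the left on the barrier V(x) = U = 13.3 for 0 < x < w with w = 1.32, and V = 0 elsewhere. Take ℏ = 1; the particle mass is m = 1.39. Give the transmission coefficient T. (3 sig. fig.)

T = 0.955

Above the barrier the interior wavenumber is k₂ = √(2m(E − U))/ℏ = 8.151, giving phase k₂w = 10.76.
T = [1 + U² sin²(k₂w) / (4E(E − U))]⁻¹ = 1/1.047 = 0.955.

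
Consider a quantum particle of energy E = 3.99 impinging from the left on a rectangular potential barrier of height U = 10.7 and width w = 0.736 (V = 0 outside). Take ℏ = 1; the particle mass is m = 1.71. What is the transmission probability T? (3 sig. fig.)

T = 0.00324

Since E < U the interior solution is evanescent with decay constant κ = √(2m(U − E))/ℏ = 4.790.
κw = 3.526, sinh(κw) = 16.97.
Matching ψ, ψ′ at both faces gives T = [1 + U² sinh²(κw) / (4E(U − E))]⁻¹ = 1/309.1 = 0.00324.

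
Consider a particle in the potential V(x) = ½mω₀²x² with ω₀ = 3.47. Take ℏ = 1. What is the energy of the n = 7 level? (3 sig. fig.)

E = 26.0

Using E_n = (n + ½)ℏω₀: E_7 = 7.5 × 3.47 = 26.03.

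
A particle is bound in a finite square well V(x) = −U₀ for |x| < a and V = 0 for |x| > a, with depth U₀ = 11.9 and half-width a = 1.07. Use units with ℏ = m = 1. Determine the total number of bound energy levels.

N = 4

Define the well-strength parameter z₀ = (a/ℏ)√(2mU₀) = 1.07 × √(2·1·11.9) = 5.220.
A new bound state (alternating even/odd) appears each time z₀ passes a multiple of π/2, so N = ⌊2z₀/π⌋ + 1 = ⌊3.323⌋ + 1 = 4.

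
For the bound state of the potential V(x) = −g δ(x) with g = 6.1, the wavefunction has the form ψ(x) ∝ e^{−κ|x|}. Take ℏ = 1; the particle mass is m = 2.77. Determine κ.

Integrating the TISE across x = 0 gives the cusp condition ψ'(0⁺) − ψ'(0⁻) = −(2mg/ℏ²)ψ(0).
With ψ ∝ e^{−κ|x|} this yields −2κ = −2mg/ℏ², so κ = mg/ℏ² = 16.90.

κ = 16.9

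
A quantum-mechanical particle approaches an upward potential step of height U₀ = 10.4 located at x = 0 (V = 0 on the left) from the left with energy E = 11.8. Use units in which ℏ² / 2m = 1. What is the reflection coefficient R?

R = 0.238

The wavenumbers are k₁ = √(2mE)/ℏ = 3.435 on the left and k₂ = √(2m(E − U₀))/ℏ = 1.183 on the right.
Matching ψ and ψ′ at x = 0 gives r = (k₁ − k₂)/(k₁ + k₂), so R = r² = 0.2378 and T = 1 − R = 0.7622.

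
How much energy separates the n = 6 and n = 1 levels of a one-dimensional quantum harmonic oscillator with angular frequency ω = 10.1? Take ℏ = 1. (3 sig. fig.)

E_n = ℏω(n + ½), so ΔE = (6 − 1) ℏω = 5 × 10.1 = 50.50.

ΔE = 50.5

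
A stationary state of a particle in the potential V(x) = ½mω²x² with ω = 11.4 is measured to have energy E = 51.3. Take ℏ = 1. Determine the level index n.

Invert E_n = (n + ½)ℏω: n = E/ℏω − ½ = 4.000, so n = 4.

n = 4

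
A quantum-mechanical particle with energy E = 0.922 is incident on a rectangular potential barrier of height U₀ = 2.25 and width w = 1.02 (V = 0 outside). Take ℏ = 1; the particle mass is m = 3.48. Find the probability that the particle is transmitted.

T = 0.00781

Since E < U₀ the interior solution is evanescent with decay constant κ = √(2m(U₀ − E))/ℏ = 3.040.
κw = 3.101, sinh(κw) = 11.09.
Matching ψ, ψ′ at both faces gives T = [1 + U₀² sinh²(κw) / (4E(U₀ − E))]⁻¹ = 1/128.1 = 0.00781.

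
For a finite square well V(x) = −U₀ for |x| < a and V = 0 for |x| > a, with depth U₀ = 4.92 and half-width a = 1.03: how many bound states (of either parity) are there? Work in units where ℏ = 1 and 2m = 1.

N = 2

The dimensionless depth is z₀ = a√(2mU₀)/ℏ = 1.03 × √(4.920) = 2.285.
The even/odd transcendental equations gain one root per π/2 in z₀, giving N = 1 + ⌊2z₀/π⌋ = 1 + ⌊1.454⌋ = 2.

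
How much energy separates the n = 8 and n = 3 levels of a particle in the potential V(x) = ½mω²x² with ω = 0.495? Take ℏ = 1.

ΔE = 2.48

E_n = ℏω(n + ½), so ΔE = (8 − 3) ℏω = 5 × 0.495 = 2.475.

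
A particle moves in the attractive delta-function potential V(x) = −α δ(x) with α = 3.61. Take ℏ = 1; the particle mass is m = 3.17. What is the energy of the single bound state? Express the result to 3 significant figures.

For x ≠ 0 the bound state is ψ ∝ e^{−κ|x|}; integrating the TISE across the delta gives the cusp condition 2κ = 2mα/ℏ², so κ = 11.44.
Then E = −ℏ²κ²/(2m) = −mα²/(2ℏ²) = -20.66.

E = -20.7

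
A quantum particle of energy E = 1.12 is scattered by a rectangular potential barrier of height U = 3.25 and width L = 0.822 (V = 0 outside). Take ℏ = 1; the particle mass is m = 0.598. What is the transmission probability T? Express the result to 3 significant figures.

E < U: inside the barrier ψ ∝ e^{±κx} with κ = √(2m(U − E))/ℏ = 1.596.
κL = 1.312, sinh(κL) = 1.722.
Matching ψ, ψ′ at both faces gives T = [1 + U² sinh²(κL) / (4E(U − E))]⁻¹ = 1/4.283 = 0.233.

T = 0.233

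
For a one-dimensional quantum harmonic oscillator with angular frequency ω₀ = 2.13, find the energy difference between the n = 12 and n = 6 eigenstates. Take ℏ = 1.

ΔE = 12.8

E_n = ℏω₀(n + ½), so ΔE = (12 − 6) ℏω₀ = 6 × 2.13 = 12.78.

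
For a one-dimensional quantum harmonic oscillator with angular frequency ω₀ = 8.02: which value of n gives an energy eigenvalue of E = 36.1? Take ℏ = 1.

E_n = ℏω₀(n + ½) ⇒ n = E/(ℏω₀) − ½ = 36.1/8.02 − 0.5 = 4.001 → n = 4.

n = 4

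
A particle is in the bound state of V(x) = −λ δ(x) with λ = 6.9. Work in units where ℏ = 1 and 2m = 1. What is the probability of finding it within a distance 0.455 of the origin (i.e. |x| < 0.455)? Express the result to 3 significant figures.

The normalised bound state is ψ = √κ e^{−κ|x|} with κ = mλ/ℏ² = 3.450.
P(|x| < d) = ∫_{−d}^{d} κ e^{−2κ|x|} dx = 1 − e^{−2κd} = 1 − e^{−3.140} = 0.9567.

P = 0.957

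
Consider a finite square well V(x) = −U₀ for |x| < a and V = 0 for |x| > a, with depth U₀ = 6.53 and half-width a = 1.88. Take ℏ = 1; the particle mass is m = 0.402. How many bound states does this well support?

N = 3

Define the well-strength parameter z₀ = (a/ℏ)√(2mU₀) = 1.88 × √(2·0.402·6.53) = 4.308.
A new bound state (alternating even/odd) appears each time z₀ passes a multiple of π/2, so N = ⌊2z₀/π⌋ + 1 = ⌊2.742⌋ + 1 = 3.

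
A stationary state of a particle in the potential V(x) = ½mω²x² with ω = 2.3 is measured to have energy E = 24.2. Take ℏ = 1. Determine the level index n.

n = 10

E_n = ℏω(n + ½) ⇒ n = E/(ℏω) − ½ = 24.2/2.3 − 0.5 = 10.022 → n = 10.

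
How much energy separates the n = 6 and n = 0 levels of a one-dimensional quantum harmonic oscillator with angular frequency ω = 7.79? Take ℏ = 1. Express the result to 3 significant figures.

ΔE = 46.7

E_n = ℏω(n + ½), so ΔE = (6 − 0) ℏω = 6 × 7.79 = 46.74.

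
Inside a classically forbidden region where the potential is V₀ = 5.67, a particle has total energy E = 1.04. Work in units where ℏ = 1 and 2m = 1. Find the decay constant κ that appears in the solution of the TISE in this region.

Since E < V₀ the TISE in this region is ψ'' = κ²ψ with κ = √(2m(V₀ − E))/ℏ.
κ = √(2 × 0.5 × 4.63) = 2.152.

κ = 2.15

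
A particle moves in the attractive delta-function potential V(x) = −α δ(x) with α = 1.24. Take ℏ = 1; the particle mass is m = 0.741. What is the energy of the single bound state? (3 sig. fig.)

The bound state is ψ(x) = √κ e^{−κ|x|}. The derivative jump ψ'(0⁺) − ψ'(0⁻) = −(2mα/ℏ²)ψ(0) fixes κ = mα/ℏ² = 0.9188.
Then E = −ℏ²κ²/(2m) = −mα²/(2ℏ²) = -0.5697.

E = -0.570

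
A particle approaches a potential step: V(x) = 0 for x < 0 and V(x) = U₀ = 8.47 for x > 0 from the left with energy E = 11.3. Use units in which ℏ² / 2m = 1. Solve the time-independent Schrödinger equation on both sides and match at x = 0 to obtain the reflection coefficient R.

On each side the TISE gives plane waves with k = √(2m(E − V))/ℏ: k₁ = √(2·½·11.3) = 3.362, k₂ = √(2·½·2.83) = 1.682.
Matching ψ and ψ′ at x = 0 gives r = (k₁ − k₂)/(k₁ + k₂), so R = r² = 0.1108 and T = 1 − R = 0.8892.

R = 0.111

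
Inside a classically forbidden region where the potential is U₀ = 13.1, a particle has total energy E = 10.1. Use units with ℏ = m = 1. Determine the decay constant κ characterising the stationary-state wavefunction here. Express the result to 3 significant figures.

κ = 2.45

Since E < U₀ the TISE in this region is ψ'' = κ²ψ with κ = √(2m(U₀ − E))/ℏ.
κ = √(2 × 1 × 3) = 2.449.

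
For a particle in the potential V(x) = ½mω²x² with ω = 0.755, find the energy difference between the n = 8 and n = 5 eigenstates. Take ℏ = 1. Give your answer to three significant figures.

E_n = ℏω(n + ½), so ΔE = (8 − 5) ℏω = 3 × 0.755 = 2.265.

ΔE = 2.27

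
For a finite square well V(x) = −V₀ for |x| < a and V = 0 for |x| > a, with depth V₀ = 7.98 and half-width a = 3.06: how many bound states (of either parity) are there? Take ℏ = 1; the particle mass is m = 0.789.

N = 7

Define the well-strength parameter z₀ = (a/ℏ)√(2mV₀) = 3.06 × √(2·0.789·7.98) = 10.86.
A new bound state (alternating even/odd) appears each time z₀ passes a multiple of π/2, so N = ⌊2z₀/π⌋ + 1 = ⌊6.913⌋ + 1 = 7.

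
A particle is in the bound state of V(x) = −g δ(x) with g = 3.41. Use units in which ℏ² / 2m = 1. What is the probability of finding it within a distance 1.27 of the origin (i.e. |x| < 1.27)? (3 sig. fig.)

P = 0.987

The normalised bound state is ψ = √κ e^{−κ|x|} with κ = mg/ℏ² = 1.705.
P(|x| < d) = ∫_{−d}^{d} κ e^{−2κ|x|} dx = 1 − e^{−2κd} = 1 − e^{−4.331} = 0.9868.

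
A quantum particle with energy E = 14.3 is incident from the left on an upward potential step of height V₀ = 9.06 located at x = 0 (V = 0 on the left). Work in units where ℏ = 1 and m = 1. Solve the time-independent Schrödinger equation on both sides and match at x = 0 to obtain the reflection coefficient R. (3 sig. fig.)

The wavenumbers are k₁ = √(2mE)/ℏ = 5.348 on the left and k₂ = √(2m(E − V₀))/ℏ = 3.237 on the right.
Matching ψ and ψ′ at x = 0 gives r = (k₁ − k₂)/(k₁ + k₂), so R = r² = 0.06044 and T = 1 − R = 0.9396.

R = 0.0604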